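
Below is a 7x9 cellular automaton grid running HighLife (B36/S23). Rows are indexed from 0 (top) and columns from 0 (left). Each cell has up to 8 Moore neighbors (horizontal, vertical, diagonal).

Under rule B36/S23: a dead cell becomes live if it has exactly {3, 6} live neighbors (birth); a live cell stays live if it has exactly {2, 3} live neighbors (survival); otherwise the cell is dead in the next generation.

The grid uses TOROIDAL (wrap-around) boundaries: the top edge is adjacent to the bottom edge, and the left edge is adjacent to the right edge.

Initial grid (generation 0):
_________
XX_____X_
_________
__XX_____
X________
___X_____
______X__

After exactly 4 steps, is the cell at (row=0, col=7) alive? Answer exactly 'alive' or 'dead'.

Answer: dead

Derivation:
Simulating step by step:
Generation 0 (given above): 8 live cells
Generation 1: 4 live cells
_________
_________
_XX______
_________
__XX_____
_________
_________
Generation 2: 2 live cells
_________
_________
_________
_X_X_____
_________
_________
_________
Generation 3: 0 live cells
_________
_________
_________
_________
_________
_________
_________
Generation 4: 0 live cells
_________
_________
_________
_________
_________
_________
_________

Cell (0,7) at generation 4: 0 -> dead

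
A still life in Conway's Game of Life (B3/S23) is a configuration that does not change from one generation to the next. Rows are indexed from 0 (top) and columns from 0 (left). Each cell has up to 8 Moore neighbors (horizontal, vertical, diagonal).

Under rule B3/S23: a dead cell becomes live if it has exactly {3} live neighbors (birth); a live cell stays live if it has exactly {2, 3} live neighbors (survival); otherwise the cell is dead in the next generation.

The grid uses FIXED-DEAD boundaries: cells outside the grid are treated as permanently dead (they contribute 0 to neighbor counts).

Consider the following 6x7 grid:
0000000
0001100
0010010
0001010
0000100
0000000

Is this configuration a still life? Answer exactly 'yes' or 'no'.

Answer: yes

Derivation:
Compute generation 1 and compare to generation 0 (given above):
Generation 1:
0000000
0001100
0010010
0001010
0000100
0000000
The grids are IDENTICAL -> still life.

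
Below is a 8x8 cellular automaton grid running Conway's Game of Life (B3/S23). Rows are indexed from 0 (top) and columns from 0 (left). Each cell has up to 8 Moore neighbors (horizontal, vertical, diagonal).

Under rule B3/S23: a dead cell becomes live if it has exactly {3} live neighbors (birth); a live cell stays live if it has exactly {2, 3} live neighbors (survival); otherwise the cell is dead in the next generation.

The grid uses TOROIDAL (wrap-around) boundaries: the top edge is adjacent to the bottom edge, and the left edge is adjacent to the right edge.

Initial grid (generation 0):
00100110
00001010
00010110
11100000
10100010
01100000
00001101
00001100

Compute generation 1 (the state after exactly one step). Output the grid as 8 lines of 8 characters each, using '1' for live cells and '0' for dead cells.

Simulating step by step:
Generation 0 (given above): 21 live cells
Generation 1: 32 live cells
(generation 1 grid is the final answer)

Answer: 00010010
00011001
01111111
10110110
10010001
11110111
00011110
00010000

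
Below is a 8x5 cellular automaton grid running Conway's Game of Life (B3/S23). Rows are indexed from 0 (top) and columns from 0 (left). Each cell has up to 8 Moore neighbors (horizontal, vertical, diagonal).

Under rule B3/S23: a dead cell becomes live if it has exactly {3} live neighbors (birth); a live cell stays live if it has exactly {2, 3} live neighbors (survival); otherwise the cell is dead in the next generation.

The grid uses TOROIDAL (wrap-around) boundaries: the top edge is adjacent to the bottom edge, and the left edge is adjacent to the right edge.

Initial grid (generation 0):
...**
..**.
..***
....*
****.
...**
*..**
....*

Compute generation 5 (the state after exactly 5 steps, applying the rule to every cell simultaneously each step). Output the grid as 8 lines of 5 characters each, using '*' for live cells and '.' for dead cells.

Answer: .....
.....
.....
.****
*..*.
***.*
.....
.....

Derivation:
Simulating step by step:
Generation 0 (given above): 18 live cells
Generation 1: 8 live cells
..*.*
.....
..*.*
.....
***..
.....
*....
.....
Generation 2: 5 live cells
.....
.....
.....
*.**.
.*...
*....
.....
.....
Generation 3: 6 live cells
.....
.....
.....
.**..
***.*
.....
.....
.....
Generation 4: 7 live cells
.....
.....
.....
..**.
*.**.
**...
.....
.....
Generation 5: 10 live cells
(generation 5 grid is the final answer)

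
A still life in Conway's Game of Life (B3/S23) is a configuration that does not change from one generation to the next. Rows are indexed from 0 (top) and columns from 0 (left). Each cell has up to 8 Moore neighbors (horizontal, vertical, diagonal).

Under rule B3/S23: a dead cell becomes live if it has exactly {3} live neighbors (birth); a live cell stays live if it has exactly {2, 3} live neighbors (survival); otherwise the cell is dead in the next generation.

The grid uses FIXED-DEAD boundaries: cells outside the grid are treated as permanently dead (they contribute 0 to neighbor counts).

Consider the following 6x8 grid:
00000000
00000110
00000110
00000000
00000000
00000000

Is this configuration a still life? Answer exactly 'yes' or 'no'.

Compute generation 1 and compare to generation 0 (given above):
Generation 1:
00000000
00000110
00000110
00000000
00000000
00000000
The grids are IDENTICAL -> still life.

Answer: yes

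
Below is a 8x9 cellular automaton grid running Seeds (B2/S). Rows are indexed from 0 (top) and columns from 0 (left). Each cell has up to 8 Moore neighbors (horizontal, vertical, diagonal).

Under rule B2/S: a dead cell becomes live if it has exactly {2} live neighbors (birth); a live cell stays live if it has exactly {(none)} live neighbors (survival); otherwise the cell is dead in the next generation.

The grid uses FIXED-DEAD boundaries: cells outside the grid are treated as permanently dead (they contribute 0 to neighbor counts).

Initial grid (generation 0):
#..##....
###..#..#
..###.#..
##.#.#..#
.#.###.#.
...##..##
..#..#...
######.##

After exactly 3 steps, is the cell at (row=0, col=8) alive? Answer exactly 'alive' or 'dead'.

Simulating step by step:
Generation 0 (given above): 36 live cells
Generation 1: 6 live cells
.....#...
......##.
........#
.........
.........
.#.......
#........
.........
Generation 2: 6 live cells
.......#.
.....#..#
......#..
.........
.........
#........
.#.......
.........
Generation 3: 6 live cells
......#.#
.........
.....#.#.
.........
.........
.#.......
#........
.........

Cell (0,8) at generation 3: 1 -> alive

Answer: alive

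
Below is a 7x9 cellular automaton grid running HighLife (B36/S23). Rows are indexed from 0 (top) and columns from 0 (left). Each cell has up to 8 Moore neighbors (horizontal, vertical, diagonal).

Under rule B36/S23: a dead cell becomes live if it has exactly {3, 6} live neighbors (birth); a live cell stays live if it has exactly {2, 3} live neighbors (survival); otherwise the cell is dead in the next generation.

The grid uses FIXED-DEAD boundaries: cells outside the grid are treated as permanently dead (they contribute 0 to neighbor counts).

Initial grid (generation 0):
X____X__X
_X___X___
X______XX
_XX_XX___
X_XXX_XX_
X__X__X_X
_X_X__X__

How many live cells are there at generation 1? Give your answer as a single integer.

Answer: 22

Derivation:
Simulating step by step:
Generation 0 (given above): 25 live cells
Generation 1: 22 live cells
_________
XX____XXX
X_X_XXX__
X_X_XX__X
X_____XX_
X_____X__
__X____X_
Population at generation 1: 22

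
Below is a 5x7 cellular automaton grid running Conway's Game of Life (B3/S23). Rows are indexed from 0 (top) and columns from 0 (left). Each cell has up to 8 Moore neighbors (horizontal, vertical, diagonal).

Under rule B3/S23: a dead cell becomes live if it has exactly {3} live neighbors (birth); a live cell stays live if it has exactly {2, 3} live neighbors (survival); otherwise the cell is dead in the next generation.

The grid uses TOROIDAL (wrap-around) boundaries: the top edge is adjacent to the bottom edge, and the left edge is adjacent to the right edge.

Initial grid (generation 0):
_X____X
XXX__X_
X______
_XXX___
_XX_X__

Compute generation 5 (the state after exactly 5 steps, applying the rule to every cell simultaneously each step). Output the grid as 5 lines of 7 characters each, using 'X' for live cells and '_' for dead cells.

Answer: X___X__
___X_X_
____X_X
X___X_X
X____XX

Derivation:
Simulating step by step:
Generation 0 (given above): 13 live cells
Generation 1: 9 live cells
___X_XX
__X____
X__X__X
X__X___
_______
Generation 2: 14 live cells
_______
X_XXXX_
XXXX__X
X_____X
____X_X
Generation 3: 9 live cells
______X
X___XX_
_______
__XX___
X____XX
Generation 4: 9 live cells
____X__
_____XX
___XX__
______X
X____XX
Generation 5: 12 live cells
(generation 5 grid is the final answer)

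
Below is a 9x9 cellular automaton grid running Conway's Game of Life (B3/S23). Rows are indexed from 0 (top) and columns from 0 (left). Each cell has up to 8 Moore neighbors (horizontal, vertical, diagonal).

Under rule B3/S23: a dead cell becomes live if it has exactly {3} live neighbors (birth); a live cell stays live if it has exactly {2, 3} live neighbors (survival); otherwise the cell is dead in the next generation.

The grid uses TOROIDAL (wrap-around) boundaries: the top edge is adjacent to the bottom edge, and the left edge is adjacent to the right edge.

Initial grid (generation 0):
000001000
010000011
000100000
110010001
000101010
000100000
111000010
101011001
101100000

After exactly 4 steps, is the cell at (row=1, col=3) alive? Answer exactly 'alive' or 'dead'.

Answer: alive

Derivation:
Simulating step by step:
Generation 0 (given above): 25 live cells
Generation 1: 30 live cells
111000001
000000000
011000010
101110001
101100001
010110101
101010000
000010000
101101001
Generation 2: 28 live cells
001100001
000000001
111000001
000010010
000001000
000011011
111010000
101011001
001110001
Generation 3: 33 live cells
101010011
000100011
110000011
110000001
000001011
110111101
001000110
000001001
000001011
Generation 4: 24 live cells
100110000
001100100
011000000
010000100
001001000
111110000
011100000
000001001
000011000

Cell (1,3) at generation 4: 1 -> alive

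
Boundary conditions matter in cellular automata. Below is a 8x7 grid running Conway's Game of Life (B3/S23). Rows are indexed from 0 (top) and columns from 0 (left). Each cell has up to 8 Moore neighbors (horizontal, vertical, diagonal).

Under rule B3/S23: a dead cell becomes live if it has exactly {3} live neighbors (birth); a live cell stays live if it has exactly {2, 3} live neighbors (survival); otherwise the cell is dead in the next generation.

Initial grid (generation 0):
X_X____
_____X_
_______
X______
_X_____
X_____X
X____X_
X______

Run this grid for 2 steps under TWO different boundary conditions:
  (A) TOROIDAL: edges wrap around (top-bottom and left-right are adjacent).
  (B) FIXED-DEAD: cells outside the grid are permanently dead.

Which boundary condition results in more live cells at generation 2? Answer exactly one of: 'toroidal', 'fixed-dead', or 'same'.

Answer: toroidal

Derivation:
Under TOROIDAL boundary, generation 2:
X______
_______
_______
_______
_X____X
__X___X
_______
______X
Population = 6

Under FIXED-DEAD boundary, generation 2:
_______
_______
_______
_______
XX_____
__X____
XX_____
_______
Population = 5

Comparison: toroidal=6, fixed-dead=5 -> toroidal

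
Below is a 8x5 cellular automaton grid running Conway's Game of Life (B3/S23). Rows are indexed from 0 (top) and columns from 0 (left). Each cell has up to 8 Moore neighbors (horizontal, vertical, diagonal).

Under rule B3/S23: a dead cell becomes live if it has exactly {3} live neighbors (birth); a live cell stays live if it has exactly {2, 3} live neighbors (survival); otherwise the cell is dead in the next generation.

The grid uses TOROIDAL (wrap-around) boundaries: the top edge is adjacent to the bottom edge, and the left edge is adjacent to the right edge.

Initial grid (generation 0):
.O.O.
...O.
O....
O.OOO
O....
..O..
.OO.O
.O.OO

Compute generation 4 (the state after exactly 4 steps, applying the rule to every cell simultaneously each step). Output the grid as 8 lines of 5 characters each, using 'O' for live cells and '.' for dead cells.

Simulating step by step:
Generation 0 (given above): 16 live cells
Generation 1: 18 live cells
O..O.
..O.O
OOO..
O..O.
O.O..
O.OO.
.O..O
.O..O
Generation 2: 21 live cells
OOOO.
..O.O
O.O..
O..O.
O.O..
O.OO.
.O..O
.OOOO
Generation 3: 11 live cells
.....
....O
O.O..
O.OO.
O.O..
O.OO.
.....
.....
Generation 4: 9 live cells
(generation 4 grid is the final answer)

Answer: .....
.....
O.O..
O.OO.
O....
..OOO
.....
.....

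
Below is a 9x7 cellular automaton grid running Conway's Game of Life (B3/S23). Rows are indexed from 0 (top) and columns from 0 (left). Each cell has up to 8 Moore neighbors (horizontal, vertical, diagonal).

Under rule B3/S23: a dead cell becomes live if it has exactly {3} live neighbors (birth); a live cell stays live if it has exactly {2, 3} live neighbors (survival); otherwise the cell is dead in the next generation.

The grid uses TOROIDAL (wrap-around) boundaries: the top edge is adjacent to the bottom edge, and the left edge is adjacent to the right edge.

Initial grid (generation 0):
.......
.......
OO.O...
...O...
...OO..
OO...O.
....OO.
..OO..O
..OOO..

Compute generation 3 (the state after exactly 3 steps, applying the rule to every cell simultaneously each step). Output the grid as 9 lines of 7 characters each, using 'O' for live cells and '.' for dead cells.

Simulating step by step:
Generation 0 (given above): 17 live cells
Generation 1: 18 live cells
...O...
.......
..O....
...O...
..OOO..
...O.OO
OOOOOO.
..O....
..O.O..
Generation 2: 11 live cells
...O...
.......
.......
....O..
..O..O.
O.....O
OO...O.
.....O.
..O....
Generation 3: 9 live cells
(generation 3 grid is the final answer)

Answer: .......
.......
.......
.......
.....OO
O....O.
OO...O.
.O....O
.......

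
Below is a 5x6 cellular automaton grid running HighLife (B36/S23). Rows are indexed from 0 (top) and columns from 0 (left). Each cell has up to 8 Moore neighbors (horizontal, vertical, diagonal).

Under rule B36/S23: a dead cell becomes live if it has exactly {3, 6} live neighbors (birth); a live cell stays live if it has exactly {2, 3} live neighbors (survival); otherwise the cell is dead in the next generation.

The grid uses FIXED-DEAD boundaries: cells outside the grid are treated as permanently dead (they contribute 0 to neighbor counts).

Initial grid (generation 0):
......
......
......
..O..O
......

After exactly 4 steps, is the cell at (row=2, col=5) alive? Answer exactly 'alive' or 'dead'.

Answer: dead

Derivation:
Simulating step by step:
Generation 0 (given above): 2 live cells
Generation 1: 0 live cells
......
......
......
......
......
Generation 2: 0 live cells
......
......
......
......
......
Generation 3: 0 live cells
......
......
......
......
......
Generation 4: 0 live cells
......
......
......
......
......

Cell (2,5) at generation 4: 0 -> dead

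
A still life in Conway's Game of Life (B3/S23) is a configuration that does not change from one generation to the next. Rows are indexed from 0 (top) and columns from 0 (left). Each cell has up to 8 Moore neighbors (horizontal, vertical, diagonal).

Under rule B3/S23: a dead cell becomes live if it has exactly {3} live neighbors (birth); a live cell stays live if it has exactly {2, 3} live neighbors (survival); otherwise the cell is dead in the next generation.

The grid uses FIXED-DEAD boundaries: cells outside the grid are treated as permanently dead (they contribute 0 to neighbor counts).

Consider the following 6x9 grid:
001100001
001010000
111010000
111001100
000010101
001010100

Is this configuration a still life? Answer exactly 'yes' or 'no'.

Compute generation 1 and compare to generation 0 (given above):
Generation 1:
001100000
000010000
100010000
101010110
001010100
000100010
Cell (0,8) differs: gen0=1 vs gen1=0 -> NOT a still life.

Answer: no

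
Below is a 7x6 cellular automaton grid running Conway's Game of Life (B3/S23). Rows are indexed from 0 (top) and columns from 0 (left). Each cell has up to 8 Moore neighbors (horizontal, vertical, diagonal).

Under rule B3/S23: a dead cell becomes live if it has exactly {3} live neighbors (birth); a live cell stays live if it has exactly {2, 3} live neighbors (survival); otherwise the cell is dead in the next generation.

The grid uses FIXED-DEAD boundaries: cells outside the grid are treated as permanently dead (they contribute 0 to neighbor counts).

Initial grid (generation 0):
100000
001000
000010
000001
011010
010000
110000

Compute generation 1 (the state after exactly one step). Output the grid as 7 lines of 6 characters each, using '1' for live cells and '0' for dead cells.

Simulating step by step:
Generation 0 (given above): 10 live cells
Generation 1: 7 live cells
(generation 1 grid is the final answer)

Answer: 000000
000000
000000
000111
011000
000000
110000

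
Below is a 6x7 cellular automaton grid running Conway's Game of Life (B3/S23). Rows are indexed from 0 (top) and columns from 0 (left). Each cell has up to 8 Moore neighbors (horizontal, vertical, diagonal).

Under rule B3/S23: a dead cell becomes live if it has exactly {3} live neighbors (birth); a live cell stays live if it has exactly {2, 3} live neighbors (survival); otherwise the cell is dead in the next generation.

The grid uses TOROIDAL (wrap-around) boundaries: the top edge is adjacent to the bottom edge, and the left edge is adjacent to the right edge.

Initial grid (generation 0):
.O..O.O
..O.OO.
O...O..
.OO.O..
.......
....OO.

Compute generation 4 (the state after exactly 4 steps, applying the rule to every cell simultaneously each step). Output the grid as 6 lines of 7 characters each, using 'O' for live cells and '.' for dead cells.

Simulating step by step:
Generation 0 (given above): 13 live cells
Generation 1: 14 live cells
......O
OO..O.O
..O.O..
.O.O...
...OOO.
....OO.
Generation 2: 15 live cells
....O.O
OO.O..O
..O.OO.
.....O.
..OO.O.
...O..O
Generation 3: 25 live cells
..OOO.O
OOOO..O
OOOOOO.
..O..OO
..OO.OO
..OO..O
Generation 4: 7 live cells
(generation 4 grid is the final answer)

Answer: ....O.O
.......
.......
.......
OO.....
OO....O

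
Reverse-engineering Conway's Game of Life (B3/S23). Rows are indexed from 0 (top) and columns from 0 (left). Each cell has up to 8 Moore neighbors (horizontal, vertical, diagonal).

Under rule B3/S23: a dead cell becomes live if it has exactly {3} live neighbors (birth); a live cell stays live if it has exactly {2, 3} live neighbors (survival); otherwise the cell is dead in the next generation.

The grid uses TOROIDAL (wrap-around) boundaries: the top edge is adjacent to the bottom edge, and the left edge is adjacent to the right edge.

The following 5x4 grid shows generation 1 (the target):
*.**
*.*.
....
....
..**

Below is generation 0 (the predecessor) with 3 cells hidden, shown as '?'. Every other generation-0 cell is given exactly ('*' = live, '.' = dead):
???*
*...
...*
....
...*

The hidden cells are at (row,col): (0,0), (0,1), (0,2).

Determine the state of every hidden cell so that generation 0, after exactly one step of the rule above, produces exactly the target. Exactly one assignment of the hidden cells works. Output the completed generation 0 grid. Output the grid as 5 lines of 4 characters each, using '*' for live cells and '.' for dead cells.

Hidden generation-0 cells (in order): (0,0), (0,1), (0,2).
A hidden cell only influences target cells in its own 3x3 neighborhood. Try each of the 2^3 = 8 assignments, step the completed generation 0 forward once under B3/S23, and compare with the target:
  (0,0)=. (0,1)=. (0,2)=. -> step gives (0,2)='.' but target has '*' -> reject
  (0,0)=. (0,1)=. (0,2)=* -> step reproduces the target at every cell -> ACCEPT
  (0,0)=. (0,1)=* (0,2)=. -> step gives (0,0)='.' but target has '*' -> reject
  (0,0)=. (0,1)=* (0,2)=* -> step gives (0,0)='.' but target has '*' -> reject
  (0,0)=* (0,1)=. (0,2)=. -> step gives (0,2)='.' but target has '*' -> reject
  (0,0)=* (0,1)=. (0,2)=* -> step gives (0,1)='*' but target has '.' -> reject
  (0,0)=* (0,1)=* (0,2)=. -> step gives (0,0)='.' but target has '*' -> reject
  (0,0)=* (0,1)=* (0,2)=* -> step gives (0,0)='.' but target has '*' -> reject
Unique solution: (0,0)=dead, (0,1)=dead, (0,2)=live.
Check: live-neighbor counts of every cell in the completed generation 0:
3223
2234
2111
2022
2132
Applying B3/S23 to generation 0 with these counts gives:
*.**
*.*.
....
....
..**
which matches the target exactly.

Answer: ..**
*...
...*
....
...*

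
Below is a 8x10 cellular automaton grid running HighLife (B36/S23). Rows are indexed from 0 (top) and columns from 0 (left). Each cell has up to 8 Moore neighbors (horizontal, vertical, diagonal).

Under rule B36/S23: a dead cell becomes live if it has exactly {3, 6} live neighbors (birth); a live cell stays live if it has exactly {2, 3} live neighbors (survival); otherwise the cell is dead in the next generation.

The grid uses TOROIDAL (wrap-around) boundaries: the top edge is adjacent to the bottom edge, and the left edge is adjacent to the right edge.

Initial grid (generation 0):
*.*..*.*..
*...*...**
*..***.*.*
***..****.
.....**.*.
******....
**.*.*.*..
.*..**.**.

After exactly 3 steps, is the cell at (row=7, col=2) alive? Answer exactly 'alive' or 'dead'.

Simulating step by step:
Generation 0 (given above): 40 live cells
Generation 1: 28 live cells
*..*.*.*..
.......*..
..**....*.
****......
.*......*.
*..*...*.*
..*....***
...*.*****
Generation 2: 27 live cells
.....**..*
..***.***.
...*......
*..*.....*
...*....*.
***....**.
..***.....
*.**.*....
Generation 3: 32 live cells
.*......**
..***.***.
.......***
..***....*
...*...**.
.*..*..***
**..*....*
.**..**...

Cell (7,2) at generation 3: 1 -> alive

Answer: alive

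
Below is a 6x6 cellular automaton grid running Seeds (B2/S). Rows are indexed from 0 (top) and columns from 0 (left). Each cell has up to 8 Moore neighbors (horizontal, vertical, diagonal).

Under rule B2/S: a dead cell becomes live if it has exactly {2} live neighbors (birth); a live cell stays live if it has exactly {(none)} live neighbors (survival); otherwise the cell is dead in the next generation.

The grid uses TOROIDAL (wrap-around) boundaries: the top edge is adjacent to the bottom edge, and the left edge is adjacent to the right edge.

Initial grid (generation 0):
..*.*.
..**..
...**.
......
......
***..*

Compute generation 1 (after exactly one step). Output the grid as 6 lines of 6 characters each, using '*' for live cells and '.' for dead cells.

Simulating step by step:
Generation 0 (given above): 10 live cells
Generation 1: 7 live cells
(generation 1 grid is the final answer)

Answer: ......
.*...*
......
...**.
..*..*
....*.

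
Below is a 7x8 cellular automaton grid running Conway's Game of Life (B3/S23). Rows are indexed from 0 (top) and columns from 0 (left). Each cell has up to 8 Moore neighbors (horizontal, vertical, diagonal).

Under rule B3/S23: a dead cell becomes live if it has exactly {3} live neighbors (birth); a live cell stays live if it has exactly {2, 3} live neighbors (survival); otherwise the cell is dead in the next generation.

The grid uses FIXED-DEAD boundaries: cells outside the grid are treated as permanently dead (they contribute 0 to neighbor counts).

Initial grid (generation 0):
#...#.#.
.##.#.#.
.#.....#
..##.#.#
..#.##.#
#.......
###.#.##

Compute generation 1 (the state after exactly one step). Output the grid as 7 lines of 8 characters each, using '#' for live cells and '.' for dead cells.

Simulating step by step:
Generation 0 (given above): 24 live cells
Generation 1: 27 live cells
(generation 1 grid is the final answer)

Answer: .#.#....
####..##
.#..##.#
.###.#.#
.##.##..
#.#.#..#
##......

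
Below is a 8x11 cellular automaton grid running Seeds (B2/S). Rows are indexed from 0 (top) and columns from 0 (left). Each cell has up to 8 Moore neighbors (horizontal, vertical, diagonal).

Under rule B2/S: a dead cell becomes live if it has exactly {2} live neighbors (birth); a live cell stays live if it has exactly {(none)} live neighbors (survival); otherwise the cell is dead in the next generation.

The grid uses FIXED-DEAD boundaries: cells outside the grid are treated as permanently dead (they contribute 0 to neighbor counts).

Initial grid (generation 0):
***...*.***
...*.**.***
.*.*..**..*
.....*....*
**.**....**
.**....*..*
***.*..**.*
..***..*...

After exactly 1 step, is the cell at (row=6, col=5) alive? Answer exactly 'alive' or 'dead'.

Answer: alive

Derivation:
Simulating step by step:
Generation 0 (given above): 41 live cells
Generation 1: 14 live cells
...**......
...........
...........
.......**..
.....**.*..
.....**....
.....*.....
*....**..*.

Cell (6,5) at generation 1: 1 -> alive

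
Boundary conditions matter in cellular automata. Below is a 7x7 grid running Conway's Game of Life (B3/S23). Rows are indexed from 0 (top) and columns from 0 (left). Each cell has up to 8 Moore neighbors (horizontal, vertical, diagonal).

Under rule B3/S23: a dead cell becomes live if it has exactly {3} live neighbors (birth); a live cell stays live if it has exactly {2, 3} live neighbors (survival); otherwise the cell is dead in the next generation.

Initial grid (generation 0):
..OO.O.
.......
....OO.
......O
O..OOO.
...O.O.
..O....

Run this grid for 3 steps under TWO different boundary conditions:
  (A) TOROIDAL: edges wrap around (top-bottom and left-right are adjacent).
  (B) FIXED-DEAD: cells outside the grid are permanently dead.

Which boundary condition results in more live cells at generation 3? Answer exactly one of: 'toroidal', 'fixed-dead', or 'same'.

Answer: toroidal

Derivation:
Under TOROIDAL boundary, generation 3:
.O..O..
..O..O.
....OOO
.......
..OO...
..OO.OO
.O.....
Population = 14

Under FIXED-DEAD boundary, generation 3:
.......
.....O.
.....OO
....O..
..OO...
..OO.OO
.......
Population = 10

Comparison: toroidal=14, fixed-dead=10 -> toroidal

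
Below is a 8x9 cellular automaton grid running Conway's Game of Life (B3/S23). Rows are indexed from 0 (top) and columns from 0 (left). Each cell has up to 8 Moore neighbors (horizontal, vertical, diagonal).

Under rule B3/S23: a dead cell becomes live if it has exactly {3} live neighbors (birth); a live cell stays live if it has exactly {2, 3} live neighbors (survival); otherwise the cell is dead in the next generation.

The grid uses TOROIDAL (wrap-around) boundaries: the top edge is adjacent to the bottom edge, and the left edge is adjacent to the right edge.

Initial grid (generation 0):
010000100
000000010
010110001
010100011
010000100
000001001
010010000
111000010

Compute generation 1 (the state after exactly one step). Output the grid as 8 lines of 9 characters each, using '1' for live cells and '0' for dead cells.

Answer: 111000111
101000010
000110001
010110011
001000101
100001000
011000001
101000000

Derivation:
Simulating step by step:
Generation 0 (given above): 21 live cells
Generation 1: 27 live cells
(generation 1 grid is the final answer)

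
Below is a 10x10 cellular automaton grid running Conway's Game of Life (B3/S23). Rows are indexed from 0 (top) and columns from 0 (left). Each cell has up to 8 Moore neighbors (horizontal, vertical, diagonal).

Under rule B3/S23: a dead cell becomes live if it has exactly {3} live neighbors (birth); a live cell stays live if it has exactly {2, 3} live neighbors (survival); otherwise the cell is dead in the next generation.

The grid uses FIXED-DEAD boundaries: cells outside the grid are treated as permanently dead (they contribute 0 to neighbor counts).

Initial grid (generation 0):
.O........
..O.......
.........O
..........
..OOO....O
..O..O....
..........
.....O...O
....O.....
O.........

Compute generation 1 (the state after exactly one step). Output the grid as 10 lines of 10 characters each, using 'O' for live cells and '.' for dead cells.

Answer: ..........
..........
..........
...O......
..OOO.....
..O.O.....
..........
..........
..........
..........

Derivation:
Simulating step by step:
Generation 0 (given above): 13 live cells
Generation 1: 6 live cells
(generation 1 grid is the final answer)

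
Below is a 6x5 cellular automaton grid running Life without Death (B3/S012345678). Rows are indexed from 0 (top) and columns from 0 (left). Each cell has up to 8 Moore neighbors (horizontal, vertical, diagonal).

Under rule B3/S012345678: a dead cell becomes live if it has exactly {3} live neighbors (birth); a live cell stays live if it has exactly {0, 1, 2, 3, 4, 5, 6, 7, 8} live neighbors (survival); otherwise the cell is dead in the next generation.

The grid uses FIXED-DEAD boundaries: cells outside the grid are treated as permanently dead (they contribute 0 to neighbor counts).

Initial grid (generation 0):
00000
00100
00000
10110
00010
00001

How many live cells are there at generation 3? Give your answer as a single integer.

Simulating step by step:
Generation 0 (given above): 6 live cells
Generation 1: 11 live cells
00000
00100
01110
10110
00111
00001
Generation 2: 14 live cells
00000
01110
01110
10110
01111
00001
Generation 3: 18 live cells
00100
01110
11111
10110
01111
00101
Population at generation 3: 18

Answer: 18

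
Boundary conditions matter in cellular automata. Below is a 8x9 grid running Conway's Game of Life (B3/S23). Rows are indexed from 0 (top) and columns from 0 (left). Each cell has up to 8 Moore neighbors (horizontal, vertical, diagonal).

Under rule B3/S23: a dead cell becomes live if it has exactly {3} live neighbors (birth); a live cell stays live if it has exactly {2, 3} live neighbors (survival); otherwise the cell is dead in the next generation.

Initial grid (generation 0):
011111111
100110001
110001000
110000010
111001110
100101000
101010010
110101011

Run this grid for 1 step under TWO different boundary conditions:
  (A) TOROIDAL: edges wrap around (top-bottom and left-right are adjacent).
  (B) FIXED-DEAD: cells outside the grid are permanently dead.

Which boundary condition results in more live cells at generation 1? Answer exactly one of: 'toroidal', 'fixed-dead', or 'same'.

Under TOROIDAL boundary, generation 1:
000000000
000000000
001010000
000001010
001011010
100101010
001001010
000000000
Population = 15

Under FIXED-DEAD boundary, generation 1:
011001111
100000001
001010000
000001010
001011010
100101010
101001011
111110111
Population = 33

Comparison: toroidal=15, fixed-dead=33 -> fixed-dead

Answer: fixed-dead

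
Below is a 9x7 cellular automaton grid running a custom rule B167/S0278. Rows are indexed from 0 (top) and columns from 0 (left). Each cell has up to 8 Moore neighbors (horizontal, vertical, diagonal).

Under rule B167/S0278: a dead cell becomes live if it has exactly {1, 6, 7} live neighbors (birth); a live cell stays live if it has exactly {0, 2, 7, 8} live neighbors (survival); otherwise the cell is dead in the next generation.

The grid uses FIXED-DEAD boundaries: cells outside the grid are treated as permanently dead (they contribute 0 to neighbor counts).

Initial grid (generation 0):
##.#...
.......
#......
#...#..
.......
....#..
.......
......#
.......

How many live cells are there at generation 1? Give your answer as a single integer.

Simulating step by step:
Generation 0 (given above): 8 live cells
Generation 1: 22 live cells
...##..
...##..
...###.
...###.
##.....
...###.
...##.#
.....##
.....##
Population at generation 1: 22

Answer: 22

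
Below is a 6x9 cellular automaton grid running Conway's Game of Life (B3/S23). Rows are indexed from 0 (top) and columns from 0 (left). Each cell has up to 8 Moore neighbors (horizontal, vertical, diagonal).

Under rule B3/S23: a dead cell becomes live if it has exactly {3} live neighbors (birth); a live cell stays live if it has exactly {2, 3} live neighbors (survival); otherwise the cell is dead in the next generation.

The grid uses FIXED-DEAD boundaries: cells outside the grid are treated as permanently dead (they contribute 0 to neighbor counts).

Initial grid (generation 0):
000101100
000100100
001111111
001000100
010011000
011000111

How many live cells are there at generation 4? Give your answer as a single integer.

Simulating step by step:
Generation 0 (given above): 22 live cells
Generation 1: 15 live cells
000011100
000000000
001010000
011000000
010101000
011001110
Generation 2: 17 live cells
000001000
000110000
011100000
010010000
100111000
011011100
Generation 3: 12 live cells
000010000
000110000
010000000
110001000
100000100
011000100
Generation 4: 15 live cells
000110000
000110000
111010000
110000000
101001100
010000000
Population at generation 4: 15

Answer: 15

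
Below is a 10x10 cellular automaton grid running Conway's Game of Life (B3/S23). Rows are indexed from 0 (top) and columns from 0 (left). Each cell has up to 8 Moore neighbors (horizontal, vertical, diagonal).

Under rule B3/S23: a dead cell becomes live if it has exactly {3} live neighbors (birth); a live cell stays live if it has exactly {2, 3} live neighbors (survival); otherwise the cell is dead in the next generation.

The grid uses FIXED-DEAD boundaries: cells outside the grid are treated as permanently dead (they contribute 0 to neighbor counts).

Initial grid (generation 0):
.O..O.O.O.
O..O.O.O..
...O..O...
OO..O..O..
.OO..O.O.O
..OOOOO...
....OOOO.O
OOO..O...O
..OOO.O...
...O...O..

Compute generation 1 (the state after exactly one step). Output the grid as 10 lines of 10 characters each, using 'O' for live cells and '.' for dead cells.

Answer: ....OOOO..
..OO.O.O..
OOOO.OOO..
OO.OOO.OO.
O......OO.
.OO.......
.......OO.
.OO....OO.
....OOO...
..OOO.....

Derivation:
Simulating step by step:
Generation 0 (given above): 40 live cells
Generation 1: 39 live cells
(generation 1 grid is the final answer)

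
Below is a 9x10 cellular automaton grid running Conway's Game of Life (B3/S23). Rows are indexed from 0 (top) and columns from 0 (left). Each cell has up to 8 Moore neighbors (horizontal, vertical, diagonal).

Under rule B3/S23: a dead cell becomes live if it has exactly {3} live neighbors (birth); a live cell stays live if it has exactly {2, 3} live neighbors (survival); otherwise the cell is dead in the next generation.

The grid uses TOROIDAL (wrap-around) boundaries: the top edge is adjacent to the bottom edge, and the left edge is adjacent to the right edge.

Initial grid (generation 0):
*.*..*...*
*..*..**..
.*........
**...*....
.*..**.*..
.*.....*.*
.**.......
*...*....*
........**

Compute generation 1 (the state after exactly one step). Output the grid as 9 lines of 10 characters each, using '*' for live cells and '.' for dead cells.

Simulating step by step:
Generation 0 (given above): 26 live cells
Generation 1: 35 live cells
(generation 1 grid is the final answer)

Answer: **....**..
*.*...*..*
.**...*...
***.***...
.**.**..*.
.*....*.*.
.**.....**
**......**
.*......*.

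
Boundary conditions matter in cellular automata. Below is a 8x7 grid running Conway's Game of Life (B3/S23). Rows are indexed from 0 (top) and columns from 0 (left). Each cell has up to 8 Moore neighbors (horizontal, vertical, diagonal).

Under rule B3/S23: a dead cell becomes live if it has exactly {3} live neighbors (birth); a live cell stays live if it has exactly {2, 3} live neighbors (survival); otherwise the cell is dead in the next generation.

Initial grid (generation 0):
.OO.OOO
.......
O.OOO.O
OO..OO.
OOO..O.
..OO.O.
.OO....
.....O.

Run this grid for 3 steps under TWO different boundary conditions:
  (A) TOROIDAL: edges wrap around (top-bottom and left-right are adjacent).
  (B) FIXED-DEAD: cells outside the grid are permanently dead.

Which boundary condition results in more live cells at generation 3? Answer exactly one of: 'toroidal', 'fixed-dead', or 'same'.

Under TOROIDAL boundary, generation 3:
O.....O
.......
OOOO..O
OOOO.O.
...O...
OO...OO
.O....O
OOO....
Population = 22

Under FIXED-DEAD boundary, generation 3:
....O..
...O.O.
......O
..OO..O
...OO.O
.O.OO..
.OO....
.OOO...
Population = 18

Comparison: toroidal=22, fixed-dead=18 -> toroidal

Answer: toroidal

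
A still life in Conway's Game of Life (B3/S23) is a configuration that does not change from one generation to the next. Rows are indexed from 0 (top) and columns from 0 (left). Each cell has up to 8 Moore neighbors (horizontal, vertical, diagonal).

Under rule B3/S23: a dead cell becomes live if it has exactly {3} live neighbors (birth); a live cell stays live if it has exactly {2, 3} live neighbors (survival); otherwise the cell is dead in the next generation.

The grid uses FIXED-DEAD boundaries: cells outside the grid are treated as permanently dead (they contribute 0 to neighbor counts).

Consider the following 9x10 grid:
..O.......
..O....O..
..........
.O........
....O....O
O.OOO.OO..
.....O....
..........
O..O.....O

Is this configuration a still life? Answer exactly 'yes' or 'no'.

Answer: no

Derivation:
Compute generation 1 and compare to generation 0 (given above):
Generation 1:
..........
..........
..........
..........
.OO.OO....
...OO.O...
...OOOO...
..........
..........
Cell (0,2) differs: gen0=1 vs gen1=0 -> NOT a still life.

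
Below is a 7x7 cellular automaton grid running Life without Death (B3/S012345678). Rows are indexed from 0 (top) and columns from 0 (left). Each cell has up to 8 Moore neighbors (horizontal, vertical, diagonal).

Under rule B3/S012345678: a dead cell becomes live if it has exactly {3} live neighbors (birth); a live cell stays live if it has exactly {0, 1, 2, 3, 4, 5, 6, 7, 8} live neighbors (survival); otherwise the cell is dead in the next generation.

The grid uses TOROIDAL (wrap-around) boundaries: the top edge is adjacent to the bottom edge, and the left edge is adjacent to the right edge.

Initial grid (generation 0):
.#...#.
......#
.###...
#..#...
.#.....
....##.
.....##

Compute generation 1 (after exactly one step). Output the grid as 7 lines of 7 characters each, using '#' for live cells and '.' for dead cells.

Answer: ##...#.
##....#
####...
#..#...
.#..#..
....###
.....##

Derivation:
Simulating step by step:
Generation 0 (given above): 13 live cells
Generation 1: 19 live cells
(generation 1 grid is the final answer)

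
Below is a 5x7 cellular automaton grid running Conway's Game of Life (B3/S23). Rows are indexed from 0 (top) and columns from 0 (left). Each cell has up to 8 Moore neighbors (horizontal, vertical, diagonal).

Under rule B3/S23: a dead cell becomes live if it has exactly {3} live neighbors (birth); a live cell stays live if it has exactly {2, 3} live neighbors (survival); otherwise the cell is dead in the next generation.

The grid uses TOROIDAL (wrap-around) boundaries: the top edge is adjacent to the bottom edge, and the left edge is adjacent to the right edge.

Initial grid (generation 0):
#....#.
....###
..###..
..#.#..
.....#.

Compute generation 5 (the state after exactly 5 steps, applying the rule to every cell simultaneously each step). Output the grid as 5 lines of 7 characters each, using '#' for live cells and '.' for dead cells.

Simulating step by step:
Generation 0 (given above): 11 live cells
Generation 1: 8 live cells
.......
......#
..#....
..#.##.
....###
Generation 2: 8 live cells
......#
.......
...#.#.
....#.#
...##.#
Generation 3: 8 live cells
.....#.
.......
....##.
......#
#..##.#
Generation 4: 12 live cells
....###
....##.
.....#.
#..#..#
#...#.#
Generation 5: 7 live cells
(generation 5 grid is the final answer)

Answer: #..#...
.......
.....#.
#...#..
...##..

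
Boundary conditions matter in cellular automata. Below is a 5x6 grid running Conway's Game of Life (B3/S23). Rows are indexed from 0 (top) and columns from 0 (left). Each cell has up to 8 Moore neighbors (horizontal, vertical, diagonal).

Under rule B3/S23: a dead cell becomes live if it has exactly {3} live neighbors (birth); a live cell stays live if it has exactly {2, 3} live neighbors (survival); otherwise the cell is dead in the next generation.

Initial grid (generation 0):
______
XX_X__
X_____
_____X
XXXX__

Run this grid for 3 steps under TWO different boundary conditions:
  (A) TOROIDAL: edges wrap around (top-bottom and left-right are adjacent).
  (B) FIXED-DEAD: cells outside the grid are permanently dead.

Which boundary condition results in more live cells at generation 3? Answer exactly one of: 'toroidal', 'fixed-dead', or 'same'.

Answer: toroidal

Derivation:
Under TOROIDAL boundary, generation 3:
___X__
XXX___
__XXXX
____XX
XXXX__
Population = 14

Under FIXED-DEAD boundary, generation 3:
______
_X____
X_X___
__XX__
_XX___
Population = 7

Comparison: toroidal=14, fixed-dead=7 -> toroidal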